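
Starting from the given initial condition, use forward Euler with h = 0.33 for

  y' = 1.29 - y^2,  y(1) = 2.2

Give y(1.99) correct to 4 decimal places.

1.1278

Euler: y_{n+1} = y_n + h·f(t_n, y_n).
t=1.000000, y=2.200000: f=-3.550000 → y ← 2.200000 + 0.33·(-3.550000) = 1.028500
t=1.330000, y=1.028500: f=0.232188 → y ← 1.028500 + 0.33·0.232188 = 1.105122
t=1.660000, y=1.105122: f=0.068705 → y ← 1.105122 + 0.33·0.068705 = 1.127795
y(1.99) ≈ 1.1278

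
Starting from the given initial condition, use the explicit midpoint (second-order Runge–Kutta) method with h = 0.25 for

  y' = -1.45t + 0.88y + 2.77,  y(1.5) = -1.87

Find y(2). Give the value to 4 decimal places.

Midpoint: k1 = f(t_n, y_n); k2 = f(t_n + h/2, y_n + (h/2)·k1); y_{n+1} = y_n + h·k2.
t=1.500000, y=-1.870000:
  k1 = f(1.500000, -1.870000) = -1.050600
  k2 = f(1.625000, -2.001325) = -1.347416
  y ← -1.870000 + 0.25·(-1.347416) = -2.206854
t=1.750000, y=-2.206854:
  k1 = f(1.750000, -2.206854) = -1.709532
  k2 = f(1.875000, -2.420545) = -2.078830
  y ← -2.206854 + 0.25·(-2.078830) = -2.726561
y(2) ≈ -2.7266

-2.7266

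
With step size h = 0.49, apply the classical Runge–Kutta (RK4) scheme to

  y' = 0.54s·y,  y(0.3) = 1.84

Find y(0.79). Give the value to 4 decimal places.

RK4: k1 = f(s_n, y_n); k2 = f(s_n + h/2, y_n + (h/2)·k1); k3 = f(s_n + h/2, y_n + (h/2)·k2); k4 = f(s_n + h, y_n + h·k3); y_{n+1} = y_n + (h/6)·(k1 + 2k2 + 2k3 + k4).
s=0.300000, y=1.840000:
  k1 = f(0.300000, 1.840000) = 0.298080
  k2 = f(0.545000, 1.913030) = 0.563005
  k3 = f(0.545000, 1.977936) = 0.582107
  k4 = f(0.790000, 2.125232) = 0.906624
  y ← 1.840000 + (0.49/6)·(k1 + 2k2 + 2k3 + k4) = 2.125419
y(0.79) ≈ 2.1254

2.1254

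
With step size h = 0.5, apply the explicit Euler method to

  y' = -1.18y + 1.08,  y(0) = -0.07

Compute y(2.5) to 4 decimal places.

Euler: y_{n+1} = y_n + h·f(t_n, y_n).
t=0.000000, y=-0.070000: f=1.162600 → y ← -0.070000 + 0.5·1.162600 = 0.511300
t=0.500000, y=0.511300: f=0.476666 → y ← 0.511300 + 0.5·0.476666 = 0.749633
t=1.000000, y=0.749633: f=0.195433 → y ← 0.749633 + 0.5·0.195433 = 0.847350
t=1.500000, y=0.847350: f=0.080128 → y ← 0.847350 + 0.5·0.080128 = 0.887413
t=2.000000, y=0.887413: f=0.032852 → y ← 0.887413 + 0.5·0.032852 = 0.903839
y(2.5) ≈ 0.9038

0.9038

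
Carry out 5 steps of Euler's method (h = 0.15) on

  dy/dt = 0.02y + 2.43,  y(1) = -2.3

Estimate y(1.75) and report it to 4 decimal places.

Euler: y_{n+1} = y_n + h·f(t_n, y_n).
t=1.000000, y=-2.300000: f=2.384000 → y ← -2.300000 + 0.15·2.384000 = -1.942400
t=1.150000, y=-1.942400: f=2.391152 → y ← -1.942400 + 0.15·2.391152 = -1.583727
t=1.300000, y=-1.583727: f=2.398325 → y ← -1.583727 + 0.15·2.398325 = -1.223978
t=1.450000, y=-1.223978: f=2.405520 → y ← -1.223978 + 0.15·2.405520 = -0.863150
t=1.600000, y=-0.863150: f=2.412737 → y ← -0.863150 + 0.15·2.412737 = -0.501240
y(1.75) ≈ -0.5012

-0.5012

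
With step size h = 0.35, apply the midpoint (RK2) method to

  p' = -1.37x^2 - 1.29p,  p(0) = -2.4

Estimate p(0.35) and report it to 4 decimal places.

Midpoint: k1 = f(x_n, p_n); k2 = f(x_n + h/2, p_n + (h/2)·k1); p_{n+1} = p_n + h·k2.
x=0.000000, p=-2.400000:
  k1 = f(0.000000, -2.400000) = 3.096000
  k2 = f(0.175000, -1.858200) = 2.355122
  p ← -2.400000 + 0.35·2.355122 = -1.575707
p(0.35) ≈ -1.5757

-1.5757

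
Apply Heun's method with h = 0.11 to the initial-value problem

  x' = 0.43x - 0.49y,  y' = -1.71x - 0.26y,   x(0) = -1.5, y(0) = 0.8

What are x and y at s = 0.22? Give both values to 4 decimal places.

-1.7686, 1.3499

Heun on (x,y): k1 = f(s_n, state_n); k2 = f(s_n + h, state_n + h·k1); state_{n+1} = state_n + (h/2)·(k1 + k2).
0.000000: (-1.500000, 0.800000)
  k1 = (-1.037000, 2.357000)
  predictor → (-1.614070, 1.059270)
  k2 = (-1.213092, 2.484649)
  → (-1.623755, 1.066291)
0.110000: (-1.623755, 1.066291)
  k1 = (-1.220697, 2.499386)
  predictor → (-1.758032, 1.341223)
  k2 = (-1.413153, 2.657516)
  → (-1.768617, 1.349920)
(x(0.22), y(0.22)) ≈ (-1.7686, 1.3499)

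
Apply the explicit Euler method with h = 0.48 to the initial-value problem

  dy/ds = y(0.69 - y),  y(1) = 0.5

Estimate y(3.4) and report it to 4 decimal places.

0.6524

Euler: y_{n+1} = y_n + h·f(s_n, y_n).
s=1.000000, y=0.500000: f=0.095000 → y ← 0.500000 + 0.48·0.095000 = 0.545600
s=1.480000, y=0.545600: f=0.078785 → y ← 0.545600 + 0.48·0.078785 = 0.583417
s=1.960000, y=0.583417: f=0.062183 → y ← 0.583417 + 0.48·0.062183 = 0.613264
s=2.440000, y=0.613264: f=0.047059 → y ← 0.613264 + 0.48·0.047059 = 0.635853
s=2.920000, y=0.635853: f=0.034430 → y ← 0.635853 + 0.48·0.034430 = 0.652379
y(3.4) ≈ 0.6524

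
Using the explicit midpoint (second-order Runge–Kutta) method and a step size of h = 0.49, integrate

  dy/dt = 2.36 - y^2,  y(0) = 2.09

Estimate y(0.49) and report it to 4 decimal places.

1.9951

Midpoint: k1 = f(t_n, y_n); k2 = f(t_n + h/2, y_n + (h/2)·k1); y_{n+1} = y_n + h·k2.
t=0.000000, y=2.090000:
  k1 = f(0.000000, 2.090000) = -2.008100
  k2 = f(0.245000, 1.598016) = -0.193654
  y ← 2.090000 + 0.49·(-0.193654) = 1.995110
y(0.49) ≈ 1.9951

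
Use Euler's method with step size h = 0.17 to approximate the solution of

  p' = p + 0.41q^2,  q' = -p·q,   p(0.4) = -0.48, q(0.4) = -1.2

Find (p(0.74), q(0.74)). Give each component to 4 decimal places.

-0.4222, -1.3997

Euler on (p,q): p_{n+1} = p_n + h·p', q_{n+1} = q_n + h·q'.
0.400000: (-0.480000, -1.200000); f=(0.110400, -0.576000) → (-0.461232, -1.297920)
0.570000: (-0.461232, -1.297920); f=(0.229452, -0.598642) → (-0.422225, -1.399689)
(p(0.74), q(0.74)) ≈ (-0.4222, -1.3997)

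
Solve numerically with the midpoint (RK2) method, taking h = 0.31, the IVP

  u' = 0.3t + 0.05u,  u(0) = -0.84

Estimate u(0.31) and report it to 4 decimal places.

-0.8387

Midpoint: k1 = f(t_n, u_n); k2 = f(t_n + h/2, u_n + (h/2)·k1); u_{n+1} = u_n + h·k2.
t=0.000000, u=-0.840000:
  k1 = f(0.000000, -0.840000) = -0.042000
  k2 = f(0.155000, -0.846510) = 0.004174
  u ← -0.840000 + 0.31·0.004174 = -0.838706
u(0.31) ≈ -0.8387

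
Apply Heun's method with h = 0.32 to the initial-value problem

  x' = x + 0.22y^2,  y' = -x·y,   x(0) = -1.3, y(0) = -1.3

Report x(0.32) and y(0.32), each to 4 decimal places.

Heun on (x,y): k1 = f(t_n, state_n); k2 = f(t_n + h, state_n + h·k1); state_{n+1} = state_n + (h/2)·(k1 + k2).
0.000000: (-1.300000, -1.300000)
  k1 = (-0.928200, -1.690000)
  predictor → (-1.597024, -1.840800)
  k2 = (-0.851544, -2.939802)
  → (-1.584759, -2.040768)
(x(0.32), y(0.32)) ≈ (-1.5848, -2.0408)

-1.5848, -2.0408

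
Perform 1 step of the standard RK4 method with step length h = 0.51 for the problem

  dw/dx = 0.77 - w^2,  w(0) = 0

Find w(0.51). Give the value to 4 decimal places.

RK4: k1 = f(x_n, w_n); k2 = f(x_n + h/2, w_n + (h/2)·k1); k3 = f(x_n + h/2, w_n + (h/2)·k2); k4 = f(x_n + h, w_n + h·k3); w_{n+1} = w_n + (h/6)·(k1 + 2k2 + 2k3 + k4).
x=0.000000, w=0.000000:
  k1 = f(0.000000, 0.000000) = 0.770000
  k2 = f(0.255000, 0.196350) = 0.731447
  k3 = f(0.255000, 0.186519) = 0.735211
  k4 = f(0.510000, 0.374957) = 0.629407
  w ← 0.000000 + (0.51/6)·(k1 + 2k2 + 2k3 + k4) = 0.368281
w(0.51) ≈ 0.3683

0.3683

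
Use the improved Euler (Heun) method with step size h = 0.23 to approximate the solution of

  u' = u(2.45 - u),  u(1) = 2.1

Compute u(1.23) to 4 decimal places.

2.2317

Heun: k1 = f(x_n, u_n); k2 = f(x_n + h, u_n + h·k1); u_{n+1} = u_n + (h/2)·(k1 + k2).
x=1.000000, u=2.100000:
  k1 = f(1.000000, 2.100000) = 0.735000
  k2 = f(1.230000, 2.269050) = 0.410585
  u ← 2.100000 + (0.23/2)·(0.735000 + 0.410585) = 2.231742
u(1.23) ≈ 2.2317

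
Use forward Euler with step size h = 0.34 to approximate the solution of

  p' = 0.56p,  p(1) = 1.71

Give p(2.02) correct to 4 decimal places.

Euler: p_{n+1} = p_n + h·f(t_n, p_n).
t=1.000000, p=1.710000: f=0.957600 → p ← 1.710000 + 0.34·0.957600 = 2.035584
t=1.340000, p=2.035584: f=1.139927 → p ← 2.035584 + 0.34·1.139927 = 2.423159
t=1.680000, p=2.423159: f=1.356969 → p ← 2.423159 + 0.34·1.356969 = 2.884529
p(2.02) ≈ 2.8845

2.8845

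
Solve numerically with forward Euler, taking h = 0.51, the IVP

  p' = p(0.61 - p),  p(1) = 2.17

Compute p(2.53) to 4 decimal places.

Euler: p_{n+1} = p_n + h·f(x_n, p_n).
x=1.000000, p=2.170000: f=-3.385200 → p ← 2.170000 + 0.51·(-3.385200) = 0.443548
x=1.510000, p=0.443548: f=0.073829 → p ← 0.443548 + 0.51·0.073829 = 0.481201
x=2.020000, p=0.481201: f=0.061978 → p ← 0.481201 + 0.51·0.061978 = 0.512810
p(2.53) ≈ 0.5128

0.5128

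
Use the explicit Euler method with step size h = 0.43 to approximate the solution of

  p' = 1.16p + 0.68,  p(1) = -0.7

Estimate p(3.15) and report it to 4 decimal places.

-1.4469

Euler: p_{n+1} = p_n + h·f(s_n, p_n).
s=1.000000, p=-0.700000: f=-0.132000 → p ← -0.700000 + 0.43·(-0.132000) = -0.756760
s=1.430000, p=-0.756760: f=-0.197842 → p ← -0.756760 + 0.43·(-0.197842) = -0.841832
s=1.860000, p=-0.841832: f=-0.296525 → p ← -0.841832 + 0.43·(-0.296525) = -0.969338
s=2.290000, p=-0.969338: f=-0.444432 → p ← -0.969338 + 0.43·(-0.444432) = -1.160443
s=2.720000, p=-1.160443: f=-0.666114 → p ← -1.160443 + 0.43·(-0.666114) = -1.446872
p(3.15) ≈ -1.4469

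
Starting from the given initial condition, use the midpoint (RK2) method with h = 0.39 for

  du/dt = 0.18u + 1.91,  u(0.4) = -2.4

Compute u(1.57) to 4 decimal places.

Midpoint: k1 = f(t_n, u_n); k2 = f(t_n + h/2, u_n + (h/2)·k1); u_{n+1} = u_n + h·k2.
t=0.400000, u=-2.400000:
  k1 = f(0.400000, -2.400000) = 1.478000
  k2 = f(0.595000, -2.111790) = 1.529878
  u ← -2.400000 + 0.39·1.529878 = -1.803348
t=0.790000, u=-1.803348:
  k1 = f(0.790000, -1.803348) = 1.585397
  k2 = f(0.985000, -1.494195) = 1.641045
  u ← -1.803348 + 0.39·1.641045 = -1.163340
t=1.180000, u=-1.163340:
  k1 = f(1.180000, -1.163340) = 1.700599
  k2 = f(1.375000, -0.831723) = 1.760290
  u ← -1.163340 + 0.39·1.760290 = -0.476827
u(1.57) ≈ -0.4768

-0.4768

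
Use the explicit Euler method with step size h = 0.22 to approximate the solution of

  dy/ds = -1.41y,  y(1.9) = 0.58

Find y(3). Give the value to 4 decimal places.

Euler: y_{n+1} = y_n + h·f(s_n, y_n).
s=1.900000, y=0.580000: f=-0.817800 → y ← 0.580000 + 0.22·(-0.817800) = 0.400084
s=2.120000, y=0.400084: f=-0.564118 → y ← 0.400084 + 0.22·(-0.564118) = 0.275978
s=2.340000, y=0.275978: f=-0.389129 → y ← 0.275978 + 0.22·(-0.389129) = 0.190370
s=2.560000, y=0.190370: f=-0.268421 → y ← 0.190370 + 0.22·(-0.268421) = 0.131317
s=2.780000, y=0.131317: f=-0.185157 → y ← 0.131317 + 0.22·(-0.185157) = 0.090582
y(3) ≈ 0.0906

0.0906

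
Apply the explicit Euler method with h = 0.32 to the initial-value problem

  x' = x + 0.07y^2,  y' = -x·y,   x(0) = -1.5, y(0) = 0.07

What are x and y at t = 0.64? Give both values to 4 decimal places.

Euler on (x,y): x_{n+1} = x_n + h·x', y_{n+1} = y_n + h·y'.
0.000000: (-1.500000, 0.070000); f=(-1.499657, 0.105000) → (-1.979890, 0.103600)
0.320000: (-1.979890, 0.103600); f=(-1.979139, 0.205117) → (-2.613215, 0.169237)
(x(0.64), y(0.64)) ≈ (-2.6132, 0.1692)

-2.6132, 0.1692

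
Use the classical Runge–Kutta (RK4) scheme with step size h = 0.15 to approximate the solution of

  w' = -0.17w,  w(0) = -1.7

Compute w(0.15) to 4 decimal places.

RK4: k1 = f(t_n, w_n); k2 = f(t_n + h/2, w_n + (h/2)·k1); k3 = f(t_n + h/2, w_n + (h/2)·k2); k4 = f(t_n + h, w_n + h·k3); w_{n+1} = w_n + (h/6)·(k1 + 2k2 + 2k3 + k4).
t=0.000000, w=-1.700000:
  k1 = f(0.000000, -1.700000) = 0.289000
  k2 = f(0.075000, -1.678325) = 0.285315
  k3 = f(0.075000, -1.678601) = 0.285362
  k4 = f(0.150000, -1.657196) = 0.281723
  w ← -1.700000 + (0.15/6)·(k1 + 2k2 + 2k3 + k4) = -1.657198
w(0.15) ≈ -1.6572

-1.6572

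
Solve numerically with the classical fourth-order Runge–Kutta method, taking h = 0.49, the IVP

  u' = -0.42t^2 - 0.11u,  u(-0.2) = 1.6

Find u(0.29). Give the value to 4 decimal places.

RK4: k1 = f(t_n, u_n); k2 = f(t_n + h/2, u_n + (h/2)·k1); k3 = f(t_n + h/2, u_n + (h/2)·k2); k4 = f(t_n + h, u_n + h·k3); u_{n+1} = u_n + (h/6)·(k1 + 2k2 + 2k3 + k4).
t=-0.200000, u=1.600000:
  k1 = f(-0.200000, 1.600000) = -0.192800
  k2 = f(0.045000, 1.552764) = -0.171655
  k3 = f(0.045000, 1.557945) = -0.172224
  k4 = f(0.290000, 1.515610) = -0.202039
  u ← 1.600000 + (0.49/6)·(k1 + 2k2 + 2k3 + k4) = 1.511588
u(0.29) ≈ 1.5116

1.5116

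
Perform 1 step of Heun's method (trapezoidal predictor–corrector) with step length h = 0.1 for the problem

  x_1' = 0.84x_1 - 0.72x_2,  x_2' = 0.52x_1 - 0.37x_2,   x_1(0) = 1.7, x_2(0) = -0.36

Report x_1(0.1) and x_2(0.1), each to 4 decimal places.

1.8721, -0.2558

Heun on (x_1,x_2): k1 = f(t_n, state_n); k2 = f(t_n + h, state_n + h·k1); state_{n+1} = state_n + (h/2)·(k1 + k2).
0.000000: (1.700000, -0.360000)
  k1 = (1.687200, 1.017200)
  predictor → (1.868720, -0.258280)
  k2 = (1.755686, 1.067298)
  → (1.872144, -0.255775)
(x_1(0.1), x_2(0.1)) ≈ (1.8721, -0.2558)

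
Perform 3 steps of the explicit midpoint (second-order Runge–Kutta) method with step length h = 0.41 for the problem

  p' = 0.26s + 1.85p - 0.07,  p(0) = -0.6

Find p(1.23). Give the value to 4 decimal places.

Midpoint: k1 = f(s_n, p_n); k2 = f(s_n + h/2, p_n + (h/2)·k1); p_{n+1} = p_n + h·k2.
s=0.000000, p=-0.600000:
  k1 = f(0.000000, -0.600000) = -1.180000
  k2 = f(0.205000, -0.841900) = -1.574215
  p ← -0.600000 + 0.41·(-1.574215) = -1.245428
s=0.410000, p=-1.245428:
  k1 = f(0.410000, -1.245428) = -2.267442
  k2 = f(0.615000, -1.710254) = -3.074069
  p ← -1.245428 + 0.41·(-3.074069) = -2.505797
s=0.820000, p=-2.505797:
  k1 = f(0.820000, -2.505797) = -4.492524
  k2 = f(1.025000, -3.426764) = -6.143013
  p ← -2.505797 + 0.41·(-6.143013) = -5.024432
p(1.23) ≈ -5.0244

-5.0244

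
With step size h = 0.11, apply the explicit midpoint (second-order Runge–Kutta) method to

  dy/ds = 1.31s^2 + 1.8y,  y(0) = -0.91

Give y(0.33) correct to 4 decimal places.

Midpoint: k1 = f(s_n, y_n); k2 = f(s_n + h/2, y_n + (h/2)·k1); y_{n+1} = y_n + h·k2.
s=0.000000, y=-0.910000:
  k1 = f(0.000000, -0.910000) = -1.638000
  k2 = f(0.055000, -1.000090) = -1.796199
  y ← -0.910000 + 0.11·(-1.796199) = -1.107582
s=0.110000, y=-1.107582:
  k1 = f(0.110000, -1.107582) = -1.977796
  k2 = f(0.165000, -1.216361) = -2.153785
  y ← -1.107582 + 0.11·(-2.153785) = -1.344498
s=0.220000, y=-1.344498:
  k1 = f(0.220000, -1.344498) = -2.356693
  k2 = f(0.275000, -1.474116) = -2.554341
  y ← -1.344498 + 0.11·(-2.554341) = -1.625476
y(0.33) ≈ -1.6255

-1.6255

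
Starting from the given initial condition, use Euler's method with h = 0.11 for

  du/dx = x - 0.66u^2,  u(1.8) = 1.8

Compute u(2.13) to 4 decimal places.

1.7478

Euler: u_{n+1} = u_n + h·f(x_n, u_n).
x=1.800000, u=1.800000: f=-0.338400 → u ← 1.800000 + 0.11·(-0.338400) = 1.762776
x=1.910000, u=1.762776: f=-0.140870 → u ← 1.762776 + 0.11·(-0.140870) = 1.747280
x=2.020000, u=1.747280: f=0.005028 → u ← 1.747280 + 0.11·0.005028 = 1.747833
u(2.13) ≈ 1.7478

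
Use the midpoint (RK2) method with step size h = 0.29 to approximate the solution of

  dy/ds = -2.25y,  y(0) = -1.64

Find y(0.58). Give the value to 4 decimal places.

-0.5150

Midpoint: k1 = f(s_n, y_n); k2 = f(s_n + h/2, y_n + (h/2)·k1); y_{n+1} = y_n + h·k2.
s=0.000000, y=-1.640000:
  k1 = f(0.000000, -1.640000) = 3.690000
  k2 = f(0.145000, -1.104950) = 2.486138
  y ← -1.640000 + 0.29·2.486138 = -0.919020
s=0.290000, y=-0.919020:
  k1 = f(0.290000, -0.919020) = 2.067795
  k2 = f(0.435000, -0.619190) = 1.393177
  y ← -0.919020 + 0.29·1.393177 = -0.514999
y(0.58) ≈ -0.5150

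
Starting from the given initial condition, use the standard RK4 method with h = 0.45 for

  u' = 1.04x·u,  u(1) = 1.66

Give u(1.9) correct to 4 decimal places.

6.4378

RK4: k1 = f(x_n, u_n); k2 = f(x_n + h/2, u_n + (h/2)·k1); k3 = f(x_n + h/2, u_n + (h/2)·k2); k4 = f(x_n + h, u_n + h·k3); u_{n+1} = u_n + (h/6)·(k1 + 2k2 + 2k3 + k4).
x=1.000000, u=1.660000:
  k1 = f(1.000000, 1.660000) = 1.726400
  k2 = f(1.225000, 2.048440) = 2.609713
  k3 = f(1.225000, 2.247185) = 2.862914
  k4 = f(1.450000, 2.948311) = 4.446054
  u ← 1.660000 + (0.45/6)·(k1 + 2k2 + 2k3 + k4) = 2.943828
x=1.450000, u=2.943828:
  k1 = f(1.450000, 2.943828) = 4.439293
  k2 = f(1.675000, 3.942669) = 6.868129
  k3 = f(1.675000, 4.489157) = 7.820112
  k4 = f(1.900000, 6.462878) = 12.770647
  u ← 2.943828 + (0.45/6)·(k1 + 2k2 + 2k3 + k4) = 6.437810
u(1.9) ≈ 6.4378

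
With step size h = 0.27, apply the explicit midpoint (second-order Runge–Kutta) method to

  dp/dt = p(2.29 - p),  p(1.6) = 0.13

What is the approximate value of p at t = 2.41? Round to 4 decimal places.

Midpoint: k1 = f(t_n, p_n); k2 = f(t_n + h/2, p_n + (h/2)·k1); p_{n+1} = p_n + h·k2.
t=1.600000, p=0.130000:
  k1 = f(1.600000, 0.130000) = 0.280800
  k2 = f(1.735000, 0.167908) = 0.356316
  p ← 0.130000 + 0.27·0.356316 = 0.226205
t=1.870000, p=0.226205:
  k1 = f(1.870000, 0.226205) = 0.466841
  k2 = f(2.005000, 0.289229) = 0.578681
  p ← 0.226205 + 0.27·0.578681 = 0.382449
t=2.140000, p=0.382449:
  k1 = f(2.140000, 0.382449) = 0.729541
  k2 = f(2.275000, 0.480937) = 0.870046
  p ← 0.382449 + 0.27·0.870046 = 0.617362
p(2.41) ≈ 0.6174

0.6174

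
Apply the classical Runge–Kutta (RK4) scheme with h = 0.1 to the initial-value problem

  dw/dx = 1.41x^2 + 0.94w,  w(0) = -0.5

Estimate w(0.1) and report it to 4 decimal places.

-0.5488

RK4: k1 = f(x_n, w_n); k2 = f(x_n + h/2, w_n + (h/2)·k1); k3 = f(x_n + h/2, w_n + (h/2)·k2); k4 = f(x_n + h, w_n + h·k3); w_{n+1} = w_n + (h/6)·(k1 + 2k2 + 2k3 + k4).
x=0.000000, w=-0.500000:
  k1 = f(0.000000, -0.500000) = -0.470000
  k2 = f(0.050000, -0.523500) = -0.488565
  k3 = f(0.050000, -0.524428) = -0.489438
  k4 = f(0.100000, -0.548944) = -0.501907
  w ← -0.500000 + (0.1/6)·(k1 + 2k2 + 2k3 + k4) = -0.548799
w(0.1) ≈ -0.5488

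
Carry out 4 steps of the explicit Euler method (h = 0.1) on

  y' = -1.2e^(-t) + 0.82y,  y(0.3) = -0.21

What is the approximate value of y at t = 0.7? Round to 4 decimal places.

Euler: y_{n+1} = y_n + h·f(t_n, y_n).
t=0.300000, y=-0.210000: f=-1.061182 → y ← -0.210000 + 0.1·(-1.061182) = -0.316118
t=0.400000, y=-0.316118: f=-1.063601 → y ← -0.316118 + 0.1·(-1.063601) = -0.422478
t=0.500000, y=-0.422478: f=-1.074269 → y ← -0.422478 + 0.1·(-1.074269) = -0.529905
t=0.600000, y=-0.529905: f=-1.093096 → y ← -0.529905 + 0.1·(-1.093096) = -0.639215
y(0.7) ≈ -0.6392

-0.6392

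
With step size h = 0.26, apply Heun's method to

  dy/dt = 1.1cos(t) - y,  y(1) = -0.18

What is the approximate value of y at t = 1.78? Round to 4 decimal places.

Heun: k1 = f(t_n, y_n); k2 = f(t_n + h, y_n + h·k1); y_{n+1} = y_n + (h/2)·(k1 + k2).
t=1.000000, y=-0.180000:
  k1 = f(1.000000, -0.180000) = 0.774333
  k2 = f(1.260000, 0.021326) = 0.315072
  y ← -0.180000 + (0.26/2)·(0.774333 + 0.315072) = -0.038377
t=1.260000, y=-0.038377:
  k1 = f(1.260000, -0.038377) = 0.374776
  k2 = f(1.520000, 0.059064) = -0.003212
  y ← -0.038377 + (0.26/2)·(0.374776 + (-0.003212)) = 0.009926
t=1.520000, y=0.009926:
  k1 = f(1.520000, 0.009926) = 0.045926
  k2 = f(1.780000, 0.021867) = -0.250316
  y ← 0.009926 + (0.26/2)·(0.045926 + (-0.250316)) = -0.016645
y(1.78) ≈ -0.0166

-0.0166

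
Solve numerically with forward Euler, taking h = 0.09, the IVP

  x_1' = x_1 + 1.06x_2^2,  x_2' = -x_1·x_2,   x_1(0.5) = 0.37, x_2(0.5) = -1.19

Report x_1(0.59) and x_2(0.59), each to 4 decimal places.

Euler on (x_1,x_2): x_1_{n+1} = x_1_n + h·x_1', x_2_{n+1} = x_2_n + h·x_2'.
0.500000: (0.370000, -1.190000); f=(1.871066, 0.440300) → (0.538396, -1.150373)
(x_1(0.59), x_2(0.59)) ≈ (0.5384, -1.1504)

0.5384, -1.1504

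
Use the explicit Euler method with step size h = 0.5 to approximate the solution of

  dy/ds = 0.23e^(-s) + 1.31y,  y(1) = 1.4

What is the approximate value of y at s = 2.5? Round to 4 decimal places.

6.5202

Euler: y_{n+1} = y_n + h·f(s_n, y_n).
s=1.000000, y=1.400000: f=1.918612 → y ← 1.400000 + 0.5·1.918612 = 2.359306
s=1.500000, y=2.359306: f=3.142011 → y ← 2.359306 + 0.5·3.142011 = 3.930312
s=2.000000, y=3.930312: f=5.179835 → y ← 3.930312 + 0.5·5.179835 = 6.520229
y(2.5) ≈ 6.5202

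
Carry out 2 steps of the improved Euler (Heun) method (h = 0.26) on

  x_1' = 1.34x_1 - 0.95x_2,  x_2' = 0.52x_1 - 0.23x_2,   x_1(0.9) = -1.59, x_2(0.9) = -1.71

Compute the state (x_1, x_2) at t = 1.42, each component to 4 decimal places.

Heun on (x_1,x_2): k1 = f(t_n, state_n); k2 = f(t_n + h, state_n + h·k1); state_{n+1} = state_n + (h/2)·(k1 + k2).
0.900000: (-1.590000, -1.710000)
  k1 = (-0.506100, -0.433500)
  predictor → (-1.721586, -1.822710)
  k2 = (-0.575351, -0.476001)
  → (-1.730589, -1.828235)
1.160000: (-1.730589, -1.828235)
  k1 = (-0.582165, -0.479412)
  predictor → (-1.881952, -1.952882)
  k2 = (-0.666577, -0.529452)
  → (-1.892925, -1.959387)
(x_1(1.42), x_2(1.42)) ≈ (-1.8929, -1.9594)

-1.8929, -1.9594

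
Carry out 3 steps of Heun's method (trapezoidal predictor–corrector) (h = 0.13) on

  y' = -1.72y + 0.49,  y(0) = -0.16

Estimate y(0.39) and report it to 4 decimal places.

0.0559

Heun: k1 = f(t_n, y_n); k2 = f(t_n + h, y_n + h·k1); y_{n+1} = y_n + (h/2)·(k1 + k2).
t=0.000000, y=-0.160000:
  k1 = f(0.000000, -0.160000) = 0.765200
  k2 = f(0.130000, -0.060524) = 0.594101
  y ← -0.160000 + (0.13/2)·(0.765200 + 0.594101) = -0.071645
t=0.130000, y=-0.071645:
  k1 = f(0.130000, -0.071645) = 0.613230
  k2 = f(0.260000, 0.008074) = 0.476112
  y ← -0.071645 + (0.13/2)·(0.613230 + 0.476112) = -0.000838
t=0.260000, y=-0.000838:
  k1 = f(0.260000, -0.000838) = 0.491442
  k2 = f(0.390000, 0.063049) = 0.381555
  y ← -0.000838 + (0.13/2)·(0.491442 + 0.381555) = 0.055907
y(0.39) ≈ 0.0559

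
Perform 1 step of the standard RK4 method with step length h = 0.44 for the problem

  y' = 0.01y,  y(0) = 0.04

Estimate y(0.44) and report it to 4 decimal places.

RK4: k1 = f(t_n, y_n); k2 = f(t_n + h/2, y_n + (h/2)·k1); k3 = f(t_n + h/2, y_n + (h/2)·k2); k4 = f(t_n + h, y_n + h·k3); y_{n+1} = y_n + (h/6)·(k1 + 2k2 + 2k3 + k4).
t=0.000000, y=0.040000:
  k1 = f(0.000000, 0.040000) = 0.000400
  k2 = f(0.220000, 0.040088) = 0.000401
  k3 = f(0.220000, 0.040088) = 0.000401
  k4 = f(0.440000, 0.040176) = 0.000402
  y ← 0.040000 + (0.44/6)·(k1 + 2k2 + 2k3 + k4) = 0.040176
y(0.44) ≈ 0.0402

0.0402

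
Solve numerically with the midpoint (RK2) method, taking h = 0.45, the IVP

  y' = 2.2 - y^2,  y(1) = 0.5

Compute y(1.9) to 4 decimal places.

Midpoint: k1 = f(x_n, y_n); k2 = f(x_n + h/2, y_n + (h/2)·k1); y_{n+1} = y_n + h·k2.
x=1.000000, y=0.500000:
  k1 = f(1.000000, 0.500000) = 1.950000
  k2 = f(1.225000, 0.938750) = 1.318748
  y ← 0.500000 + 0.45·1.318748 = 1.093437
x=1.450000, y=1.093437:
  k1 = f(1.450000, 1.093437) = 1.004396
  k2 = f(1.675000, 1.319426) = 0.459115
  y ← 1.093437 + 0.45·0.459115 = 1.300039
y(1.9) ≈ 1.3000

1.3000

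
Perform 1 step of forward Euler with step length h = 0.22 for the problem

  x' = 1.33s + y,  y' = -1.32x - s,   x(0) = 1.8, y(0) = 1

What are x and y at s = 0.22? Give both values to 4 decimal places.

2.0200, 0.4773

Euler on (x,y): x_{n+1} = x_n + h·x', y_{n+1} = y_n + h·y'.
0.000000: (1.800000, 1.000000); f=(1.000000, -2.376000) → (2.020000, 0.477280)
(x(0.22), y(0.22)) ≈ (2.0200, 0.4773)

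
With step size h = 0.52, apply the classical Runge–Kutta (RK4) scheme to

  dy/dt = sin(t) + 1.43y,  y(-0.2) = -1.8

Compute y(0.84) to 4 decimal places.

-7.5085

RK4: k1 = f(t_n, y_n); k2 = f(t_n + h/2, y_n + (h/2)·k1); k3 = f(t_n + h/2, y_n + (h/2)·k2); k4 = f(t_n + h, y_n + h·k3); y_{n+1} = y_n + (h/6)·(k1 + 2k2 + 2k3 + k4).
t=-0.200000, y=-1.800000:
  k1 = f(-0.200000, -1.800000) = -2.772669
  k2 = f(0.060000, -2.520894) = -3.544914
  k3 = f(0.060000, -2.721678) = -3.832035
  k4 = f(0.320000, -3.792658) = -5.108935
  y ← -1.800000 + (0.52/6)·(k1 + 2k2 + 2k3 + k4) = -3.761744
t=0.320000, y=-3.761744:
  k1 = f(0.320000, -3.761744) = -5.064727
  k2 = f(0.580000, -5.078573) = -6.714335
  k3 = f(0.580000, -5.507471) = -7.327659
  k4 = f(0.840000, -7.572126) = -10.083498
  y ← -3.761744 + (0.52/6)·(k1 + 2k2 + 2k3 + k4) = -7.508535
y(0.84) ≈ -7.5085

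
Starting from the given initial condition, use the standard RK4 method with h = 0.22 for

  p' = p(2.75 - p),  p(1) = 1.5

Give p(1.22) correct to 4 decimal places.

1.8899

RK4: k1 = f(t_n, p_n); k2 = f(t_n + h/2, p_n + (h/2)·k1); k3 = f(t_n + h/2, p_n + (h/2)·k2); k4 = f(t_n + h, p_n + h·k3); p_{n+1} = p_n + (h/6)·(k1 + 2k2 + 2k3 + k4).
t=1.000000, p=1.500000:
  k1 = f(1.000000, 1.500000) = 1.875000
  k2 = f(1.110000, 1.706250) = 1.780898
  k3 = f(1.110000, 1.695899) = 1.787649
  k4 = f(1.220000, 1.893283) = 1.622008
  p ← 1.500000 + (0.22/6)·(k1 + 2k2 + 2k3 + k4) = 1.889917
p(1.22) ≈ 1.8899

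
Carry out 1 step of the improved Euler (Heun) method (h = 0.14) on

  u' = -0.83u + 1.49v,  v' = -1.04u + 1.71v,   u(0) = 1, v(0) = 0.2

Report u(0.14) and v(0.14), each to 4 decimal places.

0.9197, 0.0960

Heun on (u,v): k1 = f(x_n, state_n); k2 = f(x_n + h, state_n + h·k1); state_{n+1} = state_n + (h/2)·(k1 + k2).
0.000000: (1.000000, 0.200000)
  k1 = (-0.532000, -0.698000)
  predictor → (0.925520, 0.102280)
  k2 = (-0.615784, -0.787642)
  → (0.919655, 0.096005)
(u(0.14), v(0.14)) ≈ (0.9197, 0.0960)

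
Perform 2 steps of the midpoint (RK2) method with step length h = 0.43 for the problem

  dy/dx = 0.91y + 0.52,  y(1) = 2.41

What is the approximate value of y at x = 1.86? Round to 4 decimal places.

5.8524

Midpoint: k1 = f(x_n, y_n); k2 = f(x_n + h/2, y_n + (h/2)·k1); y_{n+1} = y_n + h·k2.
x=1.000000, y=2.410000:
  k1 = f(1.000000, 2.410000) = 2.713100
  k2 = f(1.215000, 2.993317) = 3.243918
  y ← 2.410000 + 0.43·3.243918 = 3.804885
x=1.430000, y=3.804885:
  k1 = f(1.430000, 3.804885) = 3.982445
  k2 = f(1.645000, 4.661110) = 4.761611
  y ← 3.804885 + 0.43·4.761611 = 5.852377
y(1.86) ≈ 5.8524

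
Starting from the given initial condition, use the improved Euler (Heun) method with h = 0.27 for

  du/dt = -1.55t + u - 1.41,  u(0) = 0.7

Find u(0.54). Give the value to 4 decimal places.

-0.0604

Heun: k1 = f(t_n, u_n); k2 = f(t_n + h, u_n + h·k1); u_{n+1} = u_n + (h/2)·(k1 + k2).
t=0.000000, u=0.700000:
  k1 = f(0.000000, 0.700000) = -0.710000
  k2 = f(0.270000, 0.508300) = -1.320200
  u ← 0.700000 + (0.27/2)·(-0.710000 + (-1.320200)) = 0.425923
t=0.270000, u=0.425923:
  k1 = f(0.270000, 0.425923) = -1.402577
  k2 = f(0.540000, 0.047227) = -2.199773
  u ← 0.425923 + (0.27/2)·(-1.402577 + (-2.199773)) = -0.060394
u(0.54) ≈ -0.0604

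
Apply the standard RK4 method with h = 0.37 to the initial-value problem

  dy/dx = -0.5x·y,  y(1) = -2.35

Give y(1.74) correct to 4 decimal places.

-1.4156

RK4: k1 = f(x_n, y_n); k2 = f(x_n + h/2, y_n + (h/2)·k1); k3 = f(x_n + h/2, y_n + (h/2)·k2); k4 = f(x_n + h, y_n + h·k3); y_{n+1} = y_n + (h/6)·(k1 + 2k2 + 2k3 + k4).
x=1.000000, y=-2.350000:
  k1 = f(1.000000, -2.350000) = 1.175000
  k2 = f(1.185000, -2.132625) = 1.263580
  k3 = f(1.185000, -2.116238) = 1.253871
  k4 = f(1.370000, -1.886068) = 1.291956
  y ← -2.350000 + (0.37/6)·(k1 + 2k2 + 2k3 + k4) = -1.887385
x=1.370000, y=-1.887385:
  k1 = f(1.370000, -1.887385) = 1.292859
  k2 = f(1.555000, -1.648206) = 1.281481
  k3 = f(1.555000, -1.650311) = 1.283117
  k4 = f(1.740000, -1.412632) = 1.228990
  y ← -1.887385 + (0.37/6)·(k1 + 2k2 + 2k3 + k4) = -1.415571
y(1.74) ≈ -1.4156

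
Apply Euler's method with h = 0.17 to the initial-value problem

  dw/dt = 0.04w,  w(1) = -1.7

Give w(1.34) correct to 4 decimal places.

Euler: w_{n+1} = w_n + h·f(t_n, w_n).
t=1.000000, w=-1.700000: f=-0.068000 → w ← -1.700000 + 0.17·(-0.068000) = -1.711560
t=1.170000, w=-1.711560: f=-0.068462 → w ← -1.711560 + 0.17·(-0.068462) = -1.723199
w(1.34) ≈ -1.7232

-1.7232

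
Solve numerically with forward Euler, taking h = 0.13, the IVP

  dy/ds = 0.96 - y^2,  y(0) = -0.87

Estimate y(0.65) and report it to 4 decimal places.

Euler: y_{n+1} = y_n + h·f(s_n, y_n).
s=0.000000, y=-0.870000: f=0.203100 → y ← -0.870000 + 0.13·0.203100 = -0.843597
s=0.130000, y=-0.843597: f=0.248344 → y ← -0.843597 + 0.13·0.248344 = -0.811312
s=0.260000, y=-0.811312: f=0.301772 → y ← -0.811312 + 0.13·0.301772 = -0.772082
s=0.390000, y=-0.772082: f=0.363890 → y ← -0.772082 + 0.13·0.363890 = -0.724776
s=0.520000, y=-0.724776: f=0.434699 → y ← -0.724776 + 0.13·0.434699 = -0.668265
y(0.65) ≈ -0.6683

-0.6683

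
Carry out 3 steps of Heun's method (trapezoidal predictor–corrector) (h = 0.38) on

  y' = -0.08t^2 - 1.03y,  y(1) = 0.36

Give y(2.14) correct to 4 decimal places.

-0.0447

Heun: k1 = f(t_n, y_n); k2 = f(t_n + h, y_n + h·k1); y_{n+1} = y_n + (h/2)·(k1 + k2).
t=1.000000, y=0.360000:
  k1 = f(1.000000, 0.360000) = -0.450800
  k2 = f(1.380000, 0.188696) = -0.346709
  y ← 0.360000 + (0.38/2)·(-0.450800 + (-0.346709)) = 0.208473
t=1.380000, y=0.208473:
  k1 = f(1.380000, 0.208473) = -0.367080
  k2 = f(1.760000, 0.068983) = -0.318861
  y ← 0.208473 + (0.38/2)·(-0.367080 + (-0.318861)) = 0.078145
t=1.760000, y=0.078145:
  k1 = f(1.760000, 0.078145) = -0.328297
  k2 = f(2.140000, -0.046608) = -0.318362
  y ← 0.078145 + (0.38/2)·(-0.328297 + (-0.318362)) = -0.044720
y(2.14) ≈ -0.0447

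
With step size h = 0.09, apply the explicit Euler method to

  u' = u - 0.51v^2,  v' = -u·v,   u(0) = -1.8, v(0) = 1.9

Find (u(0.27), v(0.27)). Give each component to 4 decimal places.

-3.0894, 3.2326

Euler on (u,v): u_{n+1} = u_n + h·u', v_{n+1} = v_n + h·v'.
0.000000: (-1.800000, 1.900000); f=(-3.641100, 3.420000) → (-2.127699, 2.207800)
0.090000: (-2.127699, 2.207800); f=(-4.613633, 4.697534) → (-2.542926, 2.630578)
0.180000: (-2.542926, 2.630578); f=(-6.072096, 6.689365) → (-3.089415, 3.232621)
(u(0.27), v(0.27)) ≈ (-3.0894, 3.2326)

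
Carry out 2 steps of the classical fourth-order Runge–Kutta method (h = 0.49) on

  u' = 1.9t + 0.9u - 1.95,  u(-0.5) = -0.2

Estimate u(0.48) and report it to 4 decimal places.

RK4: k1 = f(t_n, u_n); k2 = f(t_n + h/2, u_n + (h/2)·k1); k3 = f(t_n + h/2, u_n + (h/2)·k2); k4 = f(t_n + h, u_n + h·k3); u_{n+1} = u_n + (h/6)·(k1 + 2k2 + 2k3 + k4).
t=-0.500000, u=-0.200000:
  k1 = f(-0.500000, -0.200000) = -3.080000
  k2 = f(-0.255000, -0.954600) = -3.293640
  k3 = f(-0.255000, -1.006942) = -3.340748
  k4 = f(-0.010000, -1.836966) = -3.622270
  u ← -0.200000 + (0.49/6)·(k1 + 2k2 + 2k3 + k4) = -1.830969
t=-0.010000, u=-1.830969:
  k1 = f(-0.010000, -1.830969) = -3.616872
  k2 = f(0.235000, -2.717102) = -3.948892
  k3 = f(0.235000, -2.798447) = -4.022102
  k4 = f(0.480000, -3.801799) = -4.459619
  u ← -1.830969 + (0.49/6)·(k1 + 2k2 + 2k3 + k4) = -3.792478
u(0.48) ≈ -3.7925

-3.7925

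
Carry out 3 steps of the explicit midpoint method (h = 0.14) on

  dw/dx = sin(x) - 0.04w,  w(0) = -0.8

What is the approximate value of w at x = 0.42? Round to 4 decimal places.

Midpoint: k1 = f(x_n, w_n); k2 = f(x_n + h/2, w_n + (h/2)·k1); w_{n+1} = w_n + h·k2.
x=0.000000, w=-0.800000:
  k1 = f(0.000000, -0.800000) = 0.032000
  k2 = f(0.070000, -0.797760) = 0.101853
  w ← -0.800000 + 0.14·0.101853 = -0.785741
x=0.140000, w=-0.785741:
  k1 = f(0.140000, -0.785741) = 0.170973
  k2 = f(0.210000, -0.773772) = 0.239411
  w ← -0.785741 + 0.14·0.239411 = -0.752223
x=0.280000, w=-0.752223:
  k1 = f(0.280000, -0.752223) = 0.306445
  k2 = f(0.350000, -0.730772) = 0.372129
  w ← -0.752223 + 0.14·0.372129 = -0.700125
w(0.42) ≈ -0.7001

-0.7001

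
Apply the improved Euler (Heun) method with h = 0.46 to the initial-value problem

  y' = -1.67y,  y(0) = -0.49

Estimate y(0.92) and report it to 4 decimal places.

-0.1360

Heun: k1 = f(x_n, y_n); k2 = f(x_n + h, y_n + h·k1); y_{n+1} = y_n + (h/2)·(k1 + k2).
x=0.000000, y=-0.490000:
  k1 = f(0.000000, -0.490000) = 0.818300
  k2 = f(0.460000, -0.113582) = 0.189682
  y ← -0.490000 + (0.46/2)·(0.818300 + 0.189682) = -0.258164
x=0.460000, y=-0.258164:
  k1 = f(0.460000, -0.258164) = 0.431134
  k2 = f(0.920000, -0.059842) = 0.099937
  y ← -0.258164 + (0.46/2)·(0.431134 + 0.099937) = -0.136018
y(0.92) ≈ -0.1360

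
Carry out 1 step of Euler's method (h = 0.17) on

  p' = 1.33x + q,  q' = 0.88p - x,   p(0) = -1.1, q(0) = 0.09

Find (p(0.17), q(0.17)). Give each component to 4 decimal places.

Euler on (p,q): p_{n+1} = p_n + h·p', q_{n+1} = q_n + h·q'.
0.000000: (-1.100000, 0.090000); f=(0.090000, -0.968000) → (-1.084700, -0.074560)
(p(0.17), q(0.17)) ≈ (-1.0847, -0.0746)

-1.0847, -0.0746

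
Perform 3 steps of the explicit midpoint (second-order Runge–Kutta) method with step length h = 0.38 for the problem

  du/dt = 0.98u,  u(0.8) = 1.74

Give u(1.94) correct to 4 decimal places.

5.2145

Midpoint: k1 = f(t_n, u_n); k2 = f(t_n + h/2, u_n + (h/2)·k1); u_{n+1} = u_n + h·k2.
t=0.800000, u=1.740000:
  k1 = f(0.800000, 1.740000) = 1.705200
  k2 = f(0.990000, 2.063988) = 2.022708
  u ← 1.740000 + 0.38·2.022708 = 2.508629
t=1.180000, u=2.508629:
  k1 = f(1.180000, 2.508629) = 2.458457
  k2 = f(1.370000, 2.975736) = 2.916221
  u ← 2.508629 + 0.38·2.916221 = 3.616793
t=1.560000, u=3.616793:
  k1 = f(1.560000, 3.616793) = 3.544457
  k2 = f(1.750000, 4.290240) = 4.204435
  u ← 3.616793 + 0.38·4.204435 = 5.214479
u(1.94) ≈ 5.2145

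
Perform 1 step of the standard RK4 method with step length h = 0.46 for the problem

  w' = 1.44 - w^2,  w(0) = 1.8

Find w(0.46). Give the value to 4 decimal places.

1.3805

RK4: k1 = f(x_n, w_n); k2 = f(x_n + h/2, w_n + (h/2)·k1); k3 = f(x_n + h/2, w_n + (h/2)·k2); k4 = f(x_n + h, w_n + h·k3); w_{n+1} = w_n + (h/6)·(k1 + 2k2 + 2k3 + k4).
x=0.000000, w=1.800000:
  k1 = f(0.000000, 1.800000) = -1.800000
  k2 = f(0.230000, 1.386000) = -0.480996
  k3 = f(0.230000, 1.689371) = -1.413974
  k4 = f(0.460000, 1.149572) = 0.118484
  w ← 1.800000 + (0.46/6)·(k1 + 2k2 + 2k3 + k4) = 1.380522
w(0.46) ≈ 1.3805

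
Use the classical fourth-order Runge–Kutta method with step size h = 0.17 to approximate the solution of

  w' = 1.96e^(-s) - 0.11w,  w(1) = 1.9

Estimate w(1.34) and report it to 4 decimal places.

RK4: k1 = f(s_n, w_n); k2 = f(s_n + h/2, w_n + (h/2)·k1); k3 = f(s_n + h/2, w_n + (h/2)·k2); k4 = f(s_n + h, w_n + h·k3); w_{n+1} = w_n + (h/6)·(k1 + 2k2 + 2k3 + k4).
s=1.000000, w=1.900000:
  k1 = f(1.000000, 1.900000) = 0.512044
  k2 = f(1.085000, 1.943524) = 0.448500
  k3 = f(1.085000, 1.938122) = 0.449094
  k4 = f(1.170000, 1.976346) = 0.390921
  w ← 1.900000 + (0.17/6)·(k1 + 2k2 + 2k3 + k4) = 1.976448
s=1.170000, w=1.976448:
  k1 = f(1.170000, 1.976448) = 0.390910
  k2 = f(1.255000, 2.009675) = 0.337684
  k3 = f(1.255000, 2.005151) = 0.338182
  k4 = f(1.340000, 2.033939) = 0.289484
  w ← 1.976448 + (0.17/6)·(k1 + 2k2 + 2k3 + k4) = 2.034025
w(1.34) ≈ 2.0340

2.0340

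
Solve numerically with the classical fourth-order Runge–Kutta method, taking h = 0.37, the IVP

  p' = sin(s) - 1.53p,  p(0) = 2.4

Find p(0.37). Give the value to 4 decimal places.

1.4203

RK4: k1 = f(s_n, p_n); k2 = f(s_n + h/2, p_n + (h/2)·k1); k3 = f(s_n + h/2, p_n + (h/2)·k2); k4 = f(s_n + h, p_n + h·k3); p_{n+1} = p_n + (h/6)·(k1 + 2k2 + 2k3 + k4).
s=0.000000, p=2.400000:
  k1 = f(0.000000, 2.400000) = -3.672000
  k2 = f(0.185000, 1.720680) = -2.448694
  k3 = f(0.185000, 1.946992) = -2.794951
  k4 = f(0.370000, 1.365868) = -1.728163
  p ← 2.400000 + (0.37/6)·(k1 + 2k2 + 2k3 + k4) = 1.420274
p(0.37) ≈ 1.4203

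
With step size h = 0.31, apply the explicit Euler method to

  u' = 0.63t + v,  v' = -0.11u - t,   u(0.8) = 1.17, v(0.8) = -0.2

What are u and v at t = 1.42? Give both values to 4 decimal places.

1.3298, -0.8751

Euler on (u,v): u_{n+1} = u_n + h·u', v_{n+1} = v_n + h·v'.
0.800000: (1.170000, -0.200000); f=(0.304000, -0.928700) → (1.264240, -0.487897)
1.110000: (1.264240, -0.487897); f=(0.211403, -1.249066) → (1.329775, -0.875108)
(u(1.42), v(1.42)) ≈ (1.3298, -0.8751)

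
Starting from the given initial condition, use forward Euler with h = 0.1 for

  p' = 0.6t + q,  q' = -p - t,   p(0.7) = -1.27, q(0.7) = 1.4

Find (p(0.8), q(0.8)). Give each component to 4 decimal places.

-1.0880, 1.4570

Euler on (p,q): p_{n+1} = p_n + h·p', q_{n+1} = q_n + h·q'.
0.700000: (-1.270000, 1.400000); f=(1.820000, 0.570000) → (-1.088000, 1.457000)
(p(0.8), q(0.8)) ≈ (-1.0880, 1.4570)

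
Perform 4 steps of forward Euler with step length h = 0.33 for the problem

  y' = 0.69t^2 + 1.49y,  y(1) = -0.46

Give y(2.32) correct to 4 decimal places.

Euler: y_{n+1} = y_n + h·f(t_n, y_n).
t=1.000000, y=-0.460000: f=0.004600 → y ← -0.460000 + 0.33·0.004600 = -0.458482
t=1.330000, y=-0.458482: f=0.537403 → y ← -0.458482 + 0.33·0.537403 = -0.281139
t=1.660000, y=-0.281139: f=1.482467 → y ← -0.281139 + 0.33·1.482467 = 0.208075
t=1.990000, y=0.208075: f=3.042501 → y ← 0.208075 + 0.33·3.042501 = 1.212100
y(2.32) ≈ 1.2121

1.2121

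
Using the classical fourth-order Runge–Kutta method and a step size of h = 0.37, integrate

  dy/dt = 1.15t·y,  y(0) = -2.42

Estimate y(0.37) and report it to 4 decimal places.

RK4: k1 = f(t_n, y_n); k2 = f(t_n + h/2, y_n + (h/2)·k1); k3 = f(t_n + h/2, y_n + (h/2)·k2); k4 = f(t_n + h, y_n + h·k3); y_{n+1} = y_n + (h/6)·(k1 + 2k2 + 2k3 + k4).
t=0.000000, y=-2.420000:
  k1 = f(0.000000, -2.420000) = 0.000000
  k2 = f(0.185000, -2.420000) = -0.514855
  k3 = f(0.185000, -2.515248) = -0.535119
  k4 = f(0.370000, -2.617994) = -1.113956
  y ← -2.420000 + (0.37/6)·(k1 + 2k2 + 2k3 + k4) = -2.618191
y(0.37) ≈ -2.6182

-2.6182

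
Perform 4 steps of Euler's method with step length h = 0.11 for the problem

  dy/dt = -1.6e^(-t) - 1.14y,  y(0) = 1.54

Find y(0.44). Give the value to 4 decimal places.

Euler: y_{n+1} = y_n + h·f(t_n, y_n).
t=0.000000, y=1.540000: f=-3.355600 → y ← 1.540000 + 0.11·(-3.355600) = 1.170884
t=0.110000, y=1.170884: f=-2.768142 → y ← 1.170884 + 0.11·(-2.768142) = 0.866388
t=0.220000, y=0.866388: f=-2.271713 → y ← 0.866388 + 0.11·(-2.271713) = 0.616500
t=0.330000, y=0.616500: f=-1.853088 → y ← 0.616500 + 0.11·(-1.853088) = 0.412660
y(0.44) ≈ 0.4127

0.4127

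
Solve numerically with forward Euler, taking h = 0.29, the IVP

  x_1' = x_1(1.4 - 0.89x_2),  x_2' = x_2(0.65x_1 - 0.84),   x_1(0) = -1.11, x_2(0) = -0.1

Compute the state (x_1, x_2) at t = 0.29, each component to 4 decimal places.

-1.5893, -0.0547

Euler on (x_1,x_2): x_1_{n+1} = x_1_n + h·x_1', x_2_{n+1} = x_2_n + h·x_2'.
0.000000: (-1.110000, -0.100000); f=(-1.652790, 0.156150) → (-1.589309, -0.054717)
(x_1(0.29), x_2(0.29)) ≈ (-1.5893, -0.0547)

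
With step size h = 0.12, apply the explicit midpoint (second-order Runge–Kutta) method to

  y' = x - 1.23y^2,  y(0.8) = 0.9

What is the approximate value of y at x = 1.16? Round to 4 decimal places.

Midpoint: k1 = f(x_n, y_n); k2 = f(x_n + h/2, y_n + (h/2)·k1); y_{n+1} = y_n + h·k2.
x=0.800000, y=0.900000:
  k1 = f(0.800000, 0.900000) = -0.196300
  k2 = f(0.860000, 0.888222) = -0.110394
  y ← 0.900000 + 0.12·(-0.110394) = 0.886753
x=0.920000, y=0.886753:
  k1 = f(0.920000, 0.886753) = -0.047186
  k2 = f(0.980000, 0.883922) = 0.018980
  y ← 0.886753 + 0.12·0.018980 = 0.889030
x=1.040000, y=0.889030:
  k1 = f(1.040000, 0.889030) = 0.067839
  k2 = f(1.100000, 0.893101) = 0.118917
  y ← 0.889030 + 0.12·0.118917 = 0.903300
y(1.16) ≈ 0.9033

0.9033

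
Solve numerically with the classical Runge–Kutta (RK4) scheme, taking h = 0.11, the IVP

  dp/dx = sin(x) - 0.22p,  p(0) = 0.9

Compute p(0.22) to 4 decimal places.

0.8812

RK4: k1 = f(x_n, p_n); k2 = f(x_n + h/2, p_n + (h/2)·k1); k3 = f(x_n + h/2, p_n + (h/2)·k2); k4 = f(x_n + h, p_n + h·k3); p_{n+1} = p_n + (h/6)·(k1 + 2k2 + 2k3 + k4).
x=0.000000, p=0.900000:
  k1 = f(0.000000, 0.900000) = -0.198000
  k2 = f(0.055000, 0.889110) = -0.140632
  k3 = f(0.055000, 0.892265) = -0.141326
  k4 = f(0.110000, 0.884454) = -0.084802
  p ← 0.900000 + (0.11/6)·(k1 + 2k2 + 2k3 + k4) = 0.884477
x=0.110000, p=0.884477:
  k1 = f(0.110000, 0.884477) = -0.084807
  k2 = f(0.165000, 0.879812) = -0.029306
  k3 = f(0.165000, 0.882865) = -0.029978
  k4 = f(0.220000, 0.881179) = 0.024370
  p ← 0.884477 + (0.11/6)·(k1 + 2k2 + 2k3 + k4) = 0.881195
p(0.22) ≈ 0.8812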